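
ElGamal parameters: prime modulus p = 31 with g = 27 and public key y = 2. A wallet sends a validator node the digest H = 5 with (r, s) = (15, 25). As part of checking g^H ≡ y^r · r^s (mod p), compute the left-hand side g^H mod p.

27^2 = 729 ≡ 16
27^4 ≡ 16^2 = 256 ≡ 8
5 = 4 + 1, so 27^5 ≡ 8·27 ≡ 30 (mod 31)

30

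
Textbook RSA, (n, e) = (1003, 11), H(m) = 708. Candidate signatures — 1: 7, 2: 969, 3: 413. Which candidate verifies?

3

Candidate 1: Squares mod 1003: 7^1≡7, 7^2≡49, 7^4≡395, 7^8≡560; 11 = 8 + 2 + 1, so 7^11 ≡ 560·49·7 ≡ 507 (mod 1003)
Candidate 2: Squares mod 1003: 969^1≡969, 969^2≡153, 969^4≡340, 969^8≡255; 11 = 8 + 2 + 1, so 969^11 ≡ 255·153·969 ≡ 459 (mod 1003)
Candidate 3: Squares mod 1003: 413^1≡413, 413^2≡59, 413^4≡472, 413^8≡118; 11 = 8 + 2 + 1, so 413^11 ≡ 118·59·413 ≡ 708 (mod 1003)
  → matches H(m) = 708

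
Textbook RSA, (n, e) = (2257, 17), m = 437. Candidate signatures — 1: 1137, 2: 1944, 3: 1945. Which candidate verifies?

3

Candidate 1: Squares mod 2257: 1137^1≡1137, 1137^2≡1765, 1137^4≡565, 1137^8≡988, 1137^16≡1120; 17 = 16 + 1, so 1137^17 ≡ 1120·1137 ≡ 492 (mod 2257)
Candidate 2: Squares mod 2257: 1944^1≡1944, 1944^2≡918, 1944^4≡863, 1944^8≡2216, 1944^16≡1681; 17 = 16 + 1, so 1944^17 ≡ 1681·1944 ≡ 1985 (mod 2257)
Candidate 3: Squares mod 2257: 1945^1≡1945, 1945^2≡293, 1945^4≡83, 1945^8≡118, 1945^16≡382; 17 = 16 + 1, so 1945^17 ≡ 382·1945 ≡ 437 (mod 2257)
  → matches m = 437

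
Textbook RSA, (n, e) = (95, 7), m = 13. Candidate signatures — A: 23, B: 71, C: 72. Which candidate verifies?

C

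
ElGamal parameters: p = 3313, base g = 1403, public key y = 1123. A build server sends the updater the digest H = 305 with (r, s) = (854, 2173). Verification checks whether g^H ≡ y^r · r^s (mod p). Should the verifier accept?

reject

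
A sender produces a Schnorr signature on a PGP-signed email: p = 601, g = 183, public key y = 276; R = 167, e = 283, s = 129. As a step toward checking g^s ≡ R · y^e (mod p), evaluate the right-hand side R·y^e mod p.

276^2 = 76176 ≡ 450
276^4 ≡ 450^2 = 202500 ≡ 564
276^8 ≡ 564^2 = 318096 ≡ 167
276^16 ≡ 167^2 = 27889 ≡ 243
276^32 ≡ 243^2 = 59049 ≡ 151
276^64 ≡ 151^2 = 22801 ≡ 564
276^128 ≡ 564^2 = 318096 ≡ 167
276^256 ≡ 167^2 = 27889 ≡ 243
283 = 256 + 16 + 8 + 2 + 1, so 276^283 ≡ 243·243·167·450·276 ≡ 367 (mod 601)
R · y^e ≡ 167·367 = 61289 ≡ 588 (mod 601)

588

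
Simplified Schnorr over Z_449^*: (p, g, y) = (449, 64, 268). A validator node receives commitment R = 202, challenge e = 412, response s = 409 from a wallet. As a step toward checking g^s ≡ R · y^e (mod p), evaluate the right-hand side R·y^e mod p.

196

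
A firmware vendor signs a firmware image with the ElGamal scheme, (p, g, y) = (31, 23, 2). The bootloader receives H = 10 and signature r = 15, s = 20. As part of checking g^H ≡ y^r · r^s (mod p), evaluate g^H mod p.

23^2 = 529 ≡ 2
23^4 ≡ 2^2 = 4
23^8 ≡ 4^2 = 16
10 = 8 + 2, so 23^10 ≡ 16·2 ≡ 1 (mod 31)

1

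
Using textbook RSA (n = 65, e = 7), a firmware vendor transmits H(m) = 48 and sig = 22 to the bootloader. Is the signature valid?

sig^2 ≡ 22^2 = 484 ≡ 29
sig^4 ≡ 29^2 = 841 ≡ 61
7 = 4 + 2 + 1, so sig^7 ≡ 61·29·22 ≡ 48 (mod 65)
48 = H(m), so the signature checks out.

valid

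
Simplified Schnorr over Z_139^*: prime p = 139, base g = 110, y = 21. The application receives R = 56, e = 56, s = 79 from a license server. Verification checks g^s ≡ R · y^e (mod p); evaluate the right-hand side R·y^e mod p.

12

21^2 = 441 ≡ 24
21^4 ≡ 24^2 = 576 ≡ 20
21^8 ≡ 20^2 = 400 ≡ 122
21^16 ≡ 122^2 = 14884 ≡ 11
21^32 ≡ 11^2 = 121
56 = 32 + 16 + 8, so 21^56 ≡ 121·11·122 ≡ 30 (mod 139)
R · y^e ≡ 56·30 = 1680 ≡ 12 (mod 139)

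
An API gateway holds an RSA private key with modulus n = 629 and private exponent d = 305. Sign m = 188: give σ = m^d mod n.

Squares mod 629: m^1≡188, m^2≡120, m^4≡562, m^8≡86, m^16≡477, m^32≡460, m^64≡256, m^128≡120, m^256≡562
305 = 256 + 32 + 16 + 1, so m^305 ≡ 562·460·477·188 ≡ 358 (mod 629)

358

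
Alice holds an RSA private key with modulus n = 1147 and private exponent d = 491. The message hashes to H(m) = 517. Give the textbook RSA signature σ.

1035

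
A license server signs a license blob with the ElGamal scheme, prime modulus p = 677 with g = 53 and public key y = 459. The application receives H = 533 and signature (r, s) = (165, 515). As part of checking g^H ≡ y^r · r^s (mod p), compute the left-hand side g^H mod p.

53^2 = 2809 ≡ 101
53^4 ≡ 101^2 = 10201 ≡ 46
53^8 ≡ 46^2 = 2116 ≡ 85
53^16 ≡ 85^2 = 7225 ≡ 455
53^32 ≡ 455^2 = 207025 ≡ 540
53^64 ≡ 540^2 = 291600 ≡ 490
53^128 ≡ 490^2 = 240100 ≡ 442
53^256 ≡ 442^2 = 195364 ≡ 388
53^512 ≡ 388^2 = 150544 ≡ 250
533 = 512 + 16 + 4 + 1, so 53^533 ≡ 250·455·46·53 ≡ 282 (mod 677)

282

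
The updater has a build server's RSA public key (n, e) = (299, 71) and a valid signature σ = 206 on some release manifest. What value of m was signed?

45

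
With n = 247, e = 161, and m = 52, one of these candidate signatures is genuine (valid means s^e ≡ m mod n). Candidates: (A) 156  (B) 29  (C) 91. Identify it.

C

Candidate A: Squares mod 247: 156^1≡156, 156^2≡130, 156^4≡104, 156^8≡195, 156^16≡234, 156^32≡169, 156^64≡156, 156^128≡130; 161 = 128 + 32 + 1, so 156^161 ≡ 130·169·156 ≡ 195 (mod 247)
Candidate B: Squares mod 247: 29^1≡29, 29^2≡100, 29^4≡120, 29^8≡74, 29^16≡42, 29^32≡35, 29^64≡237, 29^128≡100; 161 = 128 + 32 + 1, so 29^161 ≡ 100·35·29 ≡ 230 (mod 247)
Candidate C: Squares mod 247: 91^1≡91, 91^2≡130, 91^4≡104, 91^8≡195, 91^16≡234, 91^32≡169, 91^64≡156, 91^128≡130; 161 = 128 + 32 + 1, so 91^161 ≡ 130·169·91 ≡ 52 (mod 247)
  → matches m = 52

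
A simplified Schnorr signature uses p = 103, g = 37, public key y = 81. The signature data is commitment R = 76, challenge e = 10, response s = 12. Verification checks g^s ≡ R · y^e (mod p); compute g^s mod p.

Squares mod 103: 37^1≡37, 37^2≡30, 37^4≡76, 37^8≡8
12 = 8 + 4, so 37^12 ≡ 8·76 ≡ 93 (mod 103)

93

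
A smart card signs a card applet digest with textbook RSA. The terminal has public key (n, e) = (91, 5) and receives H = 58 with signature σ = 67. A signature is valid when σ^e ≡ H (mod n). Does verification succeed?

σ^2 ≡ 67^2 = 4489 ≡ 30
σ^4 ≡ 30^2 = 900 ≡ 81
5 = 4 + 1, so σ^5 ≡ 81·67 ≡ 58 (mod 91)
Since 58 equals the digest 58, verification succeeds.

passes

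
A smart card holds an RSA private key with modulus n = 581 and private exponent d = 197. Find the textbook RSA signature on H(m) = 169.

519

(H(m))^2 ≡ 169^2 = 28561 ≡ 92
(H(m))^4 ≡ 92^2 = 8464 ≡ 330
(H(m))^8 ≡ 330^2 = 108900 ≡ 253
(H(m))^16 ≡ 253^2 = 64009 ≡ 99
(H(m))^32 ≡ 99^2 = 9801 ≡ 505
(H(m))^64 ≡ 505^2 = 255025 ≡ 547
(H(m))^128 ≡ 547^2 = 299209 ≡ 575
197 = 128 + 64 + 4 + 1, so (H(m))^197 ≡ 575·547·330·169 ≡ 519 (mod 581)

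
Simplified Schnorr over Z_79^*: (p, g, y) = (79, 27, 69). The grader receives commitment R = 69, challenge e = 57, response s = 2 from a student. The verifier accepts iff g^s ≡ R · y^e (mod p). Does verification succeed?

passes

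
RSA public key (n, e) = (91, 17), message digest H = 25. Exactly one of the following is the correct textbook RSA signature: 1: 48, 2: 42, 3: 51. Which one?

3

Candidate 1: Squares mod 91: 48^1≡48, 48^2≡29, 48^4≡22, 48^8≡29, 48^16≡22; 17 = 16 + 1, so 48^17 ≡ 22·48 ≡ 55 (mod 91)
Candidate 2: Squares mod 91: 42^1≡42, 42^2≡35, 42^4≡42, 42^8≡35, 42^16≡42; 17 = 16 + 1, so 42^17 ≡ 42·42 ≡ 35 (mod 91)
Candidate 3: Squares mod 91: 51^1≡51, 51^2≡53, 51^4≡79, 51^8≡53, 51^16≡79; 17 = 16 + 1, so 51^17 ≡ 79·51 ≡ 25 (mod 91)
  → matches H = 25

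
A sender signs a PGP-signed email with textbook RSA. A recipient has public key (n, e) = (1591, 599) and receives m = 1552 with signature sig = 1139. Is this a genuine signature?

forged

sig^2 ≡ 1139^2 = 1297321 ≡ 656
sig^4 ≡ 656^2 = 430336 ≡ 766
sig^8 ≡ 766^2 = 586756 ≡ 1268
sig^16 ≡ 1268^2 = 1607824 ≡ 914
sig^32 ≡ 914^2 = 835396 ≡ 121
sig^64 ≡ 121^2 = 14641 ≡ 322
sig^128 ≡ 322^2 = 103684 ≡ 269
sig^256 ≡ 269^2 = 72361 ≡ 766
sig^512 ≡ 766^2 = 586756 ≡ 1268
599 = 512 + 64 + 16 + 4 + 2 + 1, so sig^599 ≡ 1268·322·914·766·656·1139 ≡ 1540 (mod 1591)
The recovered value 1540 does not match the digest 1552.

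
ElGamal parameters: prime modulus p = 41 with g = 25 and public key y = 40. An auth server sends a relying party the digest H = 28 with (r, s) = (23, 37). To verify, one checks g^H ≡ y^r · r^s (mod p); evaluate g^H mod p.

37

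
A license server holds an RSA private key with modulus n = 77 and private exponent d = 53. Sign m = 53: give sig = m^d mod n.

58

m^2 ≡ 53^2 = 2809 ≡ 37
m^4 ≡ 37^2 = 1369 ≡ 60
m^8 ≡ 60^2 = 3600 ≡ 58
m^16 ≡ 58^2 = 3364 ≡ 53
m^32 ≡ 53^2 = 2809 ≡ 37
53 = 32 + 16 + 4 + 1, so m^53 ≡ 37·53·60·53 ≡ 58 (mod 77)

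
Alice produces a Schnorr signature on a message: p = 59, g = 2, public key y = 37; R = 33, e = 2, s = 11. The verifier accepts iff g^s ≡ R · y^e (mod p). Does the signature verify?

verifies

g^s mod p:
2^2 = 4
2^4 ≡ 4^2 = 16
2^8 ≡ 16^2 = 256 ≡ 20
11 = 8 + 2 + 1, so 2^11 ≡ 20·4·2 ≡ 42 (mod 59)
R · y^e mod p:
37^2 = 1369 ≡ 12
33·12 = 396 ≡ 42 (mod 59)
42 ≡ 42 (mod 59); signature holds.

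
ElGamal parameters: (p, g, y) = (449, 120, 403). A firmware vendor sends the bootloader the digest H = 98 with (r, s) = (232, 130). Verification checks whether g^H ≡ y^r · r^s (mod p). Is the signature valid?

Left side g^H mod p:
120^2 = 14400 ≡ 32
120^4 ≡ 32^2 = 1024 ≡ 126
120^8 ≡ 126^2 = 15876 ≡ 161
120^16 ≡ 161^2 = 25921 ≡ 328
120^32 ≡ 328^2 = 107584 ≡ 273
120^64 ≡ 273^2 = 74529 ≡ 444
98 = 64 + 32 + 2, so 120^98 ≡ 444·273·32 ≡ 322 (mod 449)
Right side y^r · r^s mod p:
403^2 = 162409 ≡ 320
403^4 ≡ 320^2 = 102400 ≡ 28
403^8 ≡ 28^2 = 784 ≡ 335
403^16 ≡ 335^2 = 112225 ≡ 424
403^32 ≡ 424^2 = 179776 ≡ 176
403^64 ≡ 176^2 = 30976 ≡ 444
403^128 ≡ 444^2 = 197136 ≡ 25
232 = 128 + 64 + 32 + 8, so 403^232 ≡ 25·444·176·335 ≡ 335 (mod 449)
232^2 = 53824 ≡ 393
232^4 ≡ 393^2 = 154449 ≡ 442
232^8 ≡ 442^2 = 195364 ≡ 49
232^16 ≡ 49^2 = 2401 ≡ 156
232^32 ≡ 156^2 = 24336 ≡ 90
232^64 ≡ 90^2 = 8100 ≡ 18
232^128 ≡ 18^2 = 324
130 = 128 + 2, so 232^130 ≡ 324·393 ≡ 265 (mod 449)
335·265 = 88775 ≡ 322 (mod 449)
322 ≡ 322 (mod 449), so the signature is genuine.

valid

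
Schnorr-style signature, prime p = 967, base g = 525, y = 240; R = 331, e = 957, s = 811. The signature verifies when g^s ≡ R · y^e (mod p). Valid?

yes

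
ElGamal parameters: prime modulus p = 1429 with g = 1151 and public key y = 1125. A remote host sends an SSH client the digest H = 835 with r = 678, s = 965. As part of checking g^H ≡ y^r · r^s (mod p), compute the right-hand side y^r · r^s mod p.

1186

1125^2 = 1265625 ≡ 960
1125^4 ≡ 960^2 = 921600 ≡ 1324
1125^8 ≡ 1324^2 = 1752976 ≡ 1022
1125^16 ≡ 1022^2 = 1044484 ≡ 1314
1125^32 ≡ 1314^2 = 1726596 ≡ 364
1125^64 ≡ 364^2 = 132496 ≡ 1028
1125^128 ≡ 1028^2 = 1056784 ≡ 753
1125^256 ≡ 753^2 = 567009 ≡ 1125
1125^512 ≡ 1125^2 = 1265625 ≡ 960
678 = 512 + 128 + 32 + 4 + 2, so 1125^678 ≡ 960·753·364·1324·960 ≡ 870 (mod 1429)
678^2 = 459684 ≡ 975
678^4 ≡ 975^2 = 950625 ≡ 340
678^8 ≡ 340^2 = 115600 ≡ 1280
678^16 ≡ 1280^2 = 1638400 ≡ 766
678^32 ≡ 766^2 = 586756 ≡ 866
678^64 ≡ 866^2 = 749956 ≡ 1160
678^128 ≡ 1160^2 = 1345600 ≡ 911
678^256 ≡ 911^2 = 829921 ≡ 1101
678^512 ≡ 1101^2 = 1212201 ≡ 409
965 = 512 + 256 + 128 + 64 + 4 + 1, so 678^965 ≡ 409·1101·911·1160·340·678 ≡ 389 (mod 1429)
y^r · r^s ≡ 870·389 = 338430 ≡ 1186 (mod 1429)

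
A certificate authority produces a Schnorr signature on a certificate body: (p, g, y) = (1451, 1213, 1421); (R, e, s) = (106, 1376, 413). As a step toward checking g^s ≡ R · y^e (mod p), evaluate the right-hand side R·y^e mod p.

751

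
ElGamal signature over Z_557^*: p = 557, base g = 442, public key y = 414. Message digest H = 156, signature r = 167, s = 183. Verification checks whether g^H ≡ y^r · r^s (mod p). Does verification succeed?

fails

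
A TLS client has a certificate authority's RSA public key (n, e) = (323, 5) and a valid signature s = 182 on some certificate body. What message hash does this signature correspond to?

Squares mod 323: s^1≡182, s^2≡178, s^4≡30
5 = 4 + 1, so s^5 ≡ 30·182 ≡ 292 (mod 323)

292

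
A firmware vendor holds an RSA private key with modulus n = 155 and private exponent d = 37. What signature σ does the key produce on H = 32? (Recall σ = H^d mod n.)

32

H^2 ≡ 32^2 = 1024 ≡ 94
H^4 ≡ 94^2 = 8836 ≡ 1
H^8 ≡ 1^2 = 1
H^16 ≡ 1^2 = 1
H^32 ≡ 1^2 = 1
37 = 32 + 4 + 1, so H^37 ≡ 1·1·32 ≡ 32 (mod 155)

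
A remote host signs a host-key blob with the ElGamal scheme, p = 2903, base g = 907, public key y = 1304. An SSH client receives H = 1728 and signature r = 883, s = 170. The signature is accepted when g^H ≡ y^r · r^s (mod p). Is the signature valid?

Left side g^H mod p:
907^2 = 822649 ≡ 1100
907^4 ≡ 1100^2 = 1210000 ≡ 2352
907^8 ≡ 2352^2 = 5531904 ≡ 1689
907^16 ≡ 1689^2 = 2852721 ≡ 1975
907^32 ≡ 1975^2 = 3900625 ≡ 1896
907^64 ≡ 1896^2 = 3594816 ≡ 902
907^128 ≡ 902^2 = 813604 ≡ 764
907^256 ≡ 764^2 = 583696 ≡ 193
907^512 ≡ 193^2 = 37249 ≡ 2413
907^1024 ≡ 2413^2 = 5822569 ≡ 2054
1728 = 1024 + 512 + 128 + 64, so 907^1728 ≡ 2054·2413·764·902 ≡ 2863 (mod 2903)
Right side y^r · r^s mod p:
1304^2 = 1700416 ≡ 2161
1304^4 ≡ 2161^2 = 4669921 ≡ 1897
1304^8 ≡ 1897^2 = 3598609 ≡ 1792
1304^16 ≡ 1792^2 = 3211264 ≡ 546
1304^32 ≡ 546^2 = 298116 ≡ 2010
1304^64 ≡ 2010^2 = 4040100 ≡ 2027
1304^128 ≡ 2027^2 = 4108729 ≡ 984
1304^256 ≡ 984^2 = 968256 ≡ 1557
1304^512 ≡ 1557^2 = 2424249 ≡ 244
883 = 512 + 256 + 64 + 32 + 16 + 2 + 1, so 1304^883 ≡ 244·1557·2027·2010·546·2161·1304 ≡ 1808 (mod 2903)
883^2 = 779689 ≡ 1685
883^4 ≡ 1685^2 = 2839225 ≡ 91
883^8 ≡ 91^2 = 8281 ≡ 2475
883^16 ≡ 2475^2 = 6125625 ≡ 295
883^32 ≡ 295^2 = 87025 ≡ 2838
883^64 ≡ 2838^2 = 8054244 ≡ 1322
883^128 ≡ 1322^2 = 1747684 ≡ 78
170 = 128 + 32 + 8 + 2, so 883^170 ≡ 78·2838·2475·1685 ≡ 1846 (mod 2903)
1808·1846 = 3337568 ≡ 2021 (mod 2903)
2863 ≠ 2021, so verification fails.

invalid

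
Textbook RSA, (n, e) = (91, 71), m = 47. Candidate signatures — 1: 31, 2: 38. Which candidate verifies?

1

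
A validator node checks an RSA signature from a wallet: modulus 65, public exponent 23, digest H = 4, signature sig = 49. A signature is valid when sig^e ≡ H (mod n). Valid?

yes

sig^2 ≡ 49^2 = 2401 ≡ 61
sig^4 ≡ 61^2 = 3721 ≡ 16
sig^8 ≡ 16^2 = 256 ≡ 61
sig^16 ≡ 61^2 = 3721 ≡ 16
23 = 16 + 4 + 2 + 1, so sig^23 ≡ 16·16·61·49 ≡ 4 (mod 65)
4 = H, so the signature checks out.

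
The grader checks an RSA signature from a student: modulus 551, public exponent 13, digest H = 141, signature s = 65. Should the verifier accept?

accept

s^13 mod 551 = 141
Since 141 equals the digest 141, verification succeeds.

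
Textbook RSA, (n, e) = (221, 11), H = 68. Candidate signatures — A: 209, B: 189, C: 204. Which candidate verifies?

Candidate A: Squares mod 221: 209^1≡209, 209^2≡144, 209^4≡183, 209^8≡118; 11 = 8 + 2 + 1, so 209^11 ≡ 118·144·209 ≡ 79 (mod 221)
Candidate B: Squares mod 221: 189^1≡189, 189^2≡140, 189^4≡152, 189^8≡120; 11 = 8 + 2 + 1, so 189^11 ≡ 120·140·189 ≡ 93 (mod 221)
Candidate C: Squares mod 221: 204^1≡204, 204^2≡68, 204^4≡204, 204^8≡68; 11 = 8 + 2 + 1, so 204^11 ≡ 68·68·204 ≡ 68 (mod 221)
  → matches H = 68

C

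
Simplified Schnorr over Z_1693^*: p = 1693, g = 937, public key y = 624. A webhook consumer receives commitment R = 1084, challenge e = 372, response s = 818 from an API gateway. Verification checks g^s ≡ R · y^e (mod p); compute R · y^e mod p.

662

Squares mod 1693: 624^1≡624, 624^2≡1679, 624^4≡196, 624^8≡1170, 624^16≡956, 624^32≡1409, 624^64≡1085, 624^128≡590, 624^256≡1035
372 = 256 + 64 + 32 + 16 + 4, so 624^372 ≡ 1035·1085·1409·956·196 ≡ 1097 (mod 1693)
R · y^e ≡ 1084·1097 = 1189148 ≡ 662 (mod 1693)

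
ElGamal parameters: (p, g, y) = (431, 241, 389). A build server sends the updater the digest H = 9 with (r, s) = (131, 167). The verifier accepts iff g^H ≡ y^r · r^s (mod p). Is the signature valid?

valid

Left side g^H mod p:
241^2 = 58081 ≡ 327
241^4 ≡ 327^2 = 106929 ≡ 41
241^8 ≡ 41^2 = 1681 ≡ 388
9 = 8 + 1, so 241^9 ≡ 388·241 ≡ 412 (mod 431)
Right side y^r · r^s mod p:
389^2 = 151321 ≡ 40
389^4 ≡ 40^2 = 1600 ≡ 307
389^8 ≡ 307^2 = 94249 ≡ 291
389^16 ≡ 291^2 = 84681 ≡ 205
389^32 ≡ 205^2 = 42025 ≡ 218
389^64 ≡ 218^2 = 47524 ≡ 114
389^128 ≡ 114^2 = 12996 ≡ 66
131 = 128 + 2 + 1, so 389^131 ≡ 66·40·389 ≡ 318 (mod 431)
131^2 = 17161 ≡ 352
131^4 ≡ 352^2 = 123904 ≡ 207
131^8 ≡ 207^2 = 42849 ≡ 180
131^16 ≡ 180^2 = 32400 ≡ 75
131^32 ≡ 75^2 = 5625 ≡ 22
131^64 ≡ 22^2 = 484 ≡ 53
131^128 ≡ 53^2 = 2809 ≡ 223
167 = 128 + 32 + 4 + 2 + 1, so 131^167 ≡ 223·22·207·352·131 ≡ 332 (mod 431)
318·332 = 105576 ≡ 412 (mod 431)
412 ≡ 412 (mod 431), so the signature is genuine.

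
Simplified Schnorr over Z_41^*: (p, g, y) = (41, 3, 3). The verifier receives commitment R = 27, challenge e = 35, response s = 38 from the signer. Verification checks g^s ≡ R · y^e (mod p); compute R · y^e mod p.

32

3^2 = 9
3^4 ≡ 9^2 = 81 ≡ 40
3^8 ≡ 40^2 = 1600 ≡ 1
3^16 ≡ 1^2 = 1
3^32 ≡ 1^2 = 1
35 = 32 + 2 + 1, so 3^35 ≡ 1·9·3 ≡ 27 (mod 41)
R · y^e ≡ 27·27 = 729 ≡ 32 (mod 41)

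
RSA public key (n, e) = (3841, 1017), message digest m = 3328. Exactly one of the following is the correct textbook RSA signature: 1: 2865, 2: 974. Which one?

Candidate 1: 2865^2 = 8208225 ≡ 8; 2865^4 ≡ 8^2 = 64; 2865^8 ≡ 64^2 = 4096 ≡ 255; 2865^16 ≡ 255^2 = 65025 ≡ 3569; 2865^32 ≡ 3569^2 = 12737761 ≡ 1005; 2865^64 ≡ 1005^2 = 1010025 ≡ 3683; 2865^128 ≡ 3683^2 = 13564489 ≡ 1918; 2865^256 ≡ 1918^2 = 3678724 ≡ 2887; 2865^512 ≡ 2887^2 = 8334769 ≡ 3640; 1017 = 512 + 256 + 128 + 64 + 32 + 16 + 8 + 1, so 2865^1017 ≡ 3640·2887·1918·3683·1005·3569·255·2865 ≡ 1131 (mod 3841)
Candidate 2: 974^2 = 948676 ≡ 3790; 974^4 ≡ 3790^2 = 14364100 ≡ 2601; 974^8 ≡ 2601^2 = 6765201 ≡ 1200; 974^16 ≡ 1200^2 = 1440000 ≡ 3466; 974^32 ≡ 3466^2 = 12013156 ≡ 2349; 974^64 ≡ 2349^2 = 5517801 ≡ 2125; 974^128 ≡ 2125^2 = 4515625 ≡ 2450; 974^256 ≡ 2450^2 = 6002500 ≡ 2858; 974^512 ≡ 2858^2 = 8168164 ≡ 2198; 1017 = 512 + 256 + 128 + 64 + 32 + 16 + 8 + 1, so 974^1017 ≡ 2198·2858·2450·2125·2349·3466·1200·974 ≡ 3328 (mod 3841)
  → matches m = 3328

2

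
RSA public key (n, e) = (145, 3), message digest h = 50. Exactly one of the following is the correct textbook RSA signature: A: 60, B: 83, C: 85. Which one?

C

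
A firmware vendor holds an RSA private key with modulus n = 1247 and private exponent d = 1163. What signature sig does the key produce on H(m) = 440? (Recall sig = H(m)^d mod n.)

1049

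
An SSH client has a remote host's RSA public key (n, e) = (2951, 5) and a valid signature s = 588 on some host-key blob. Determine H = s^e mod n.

Squares mod 2951: s^1≡588, s^2≡477, s^4≡302
5 = 4 + 1, so s^5 ≡ 302·588 ≡ 516 (mod 2951)

516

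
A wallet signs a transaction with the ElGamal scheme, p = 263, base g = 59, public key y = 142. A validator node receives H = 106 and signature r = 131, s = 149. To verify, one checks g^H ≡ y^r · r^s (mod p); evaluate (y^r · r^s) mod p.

Squares mod 263: 142^1≡142, 142^2≡176, 142^4≡205, 142^8≡208, 142^16≡132, 142^32≡66, 142^64≡148, 142^128≡75
131 = 128 + 2 + 1, so 142^131 ≡ 75·176·142 ≡ 262 (mod 263)
Squares mod 263: 131^1≡131, 131^2≡66, 131^4≡148, 131^8≡75, 131^16≡102, 131^32≡147, 131^64≡43, 131^128≡8
149 = 128 + 16 + 4 + 1, so 131^149 ≡ 8·102·148·131 ≡ 106 (mod 263)
y^r · r^s ≡ 262·106 = 27772 ≡ 157 (mod 263)

157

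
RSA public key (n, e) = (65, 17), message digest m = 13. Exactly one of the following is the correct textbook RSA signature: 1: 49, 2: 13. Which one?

Candidate 1: 49^17 mod 65 = 4
Candidate 2: 13^17 mod 65 = 13
  → matches m = 13

2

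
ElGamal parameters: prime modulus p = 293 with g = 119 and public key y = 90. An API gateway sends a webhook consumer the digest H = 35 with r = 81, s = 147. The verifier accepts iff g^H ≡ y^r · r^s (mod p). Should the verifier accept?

Left side g^H mod p:
119^2 = 14161 ≡ 97
119^4 ≡ 97^2 = 9409 ≡ 33
119^8 ≡ 33^2 = 1089 ≡ 210
119^16 ≡ 210^2 = 44100 ≡ 150
119^32 ≡ 150^2 = 22500 ≡ 232
35 = 32 + 2 + 1, so 119^35 ≡ 232·97·119 ≡ 249 (mod 293)
Right side y^r · r^s mod p:
90^2 = 8100 ≡ 189
90^4 ≡ 189^2 = 35721 ≡ 268
90^8 ≡ 268^2 = 71824 ≡ 39
90^16 ≡ 39^2 = 1521 ≡ 56
90^32 ≡ 56^2 = 3136 ≡ 206
90^64 ≡ 206^2 = 42436 ≡ 244
81 = 64 + 16 + 1, so 90^81 ≡ 244·56·90 ≡ 39 (mod 293)
81^2 = 6561 ≡ 115
81^4 ≡ 115^2 = 13225 ≡ 40
81^8 ≡ 40^2 = 1600 ≡ 135
81^16 ≡ 135^2 = 18225 ≡ 59
81^32 ≡ 59^2 = 3481 ≡ 258
81^64 ≡ 258^2 = 66564 ≡ 53
81^128 ≡ 53^2 = 2809 ≡ 172
147 = 128 + 16 + 2 + 1, so 81^147 ≡ 172·59·115·81 ≡ 81 (mod 293)
39·81 = 3159 ≡ 229 (mod 293)
249 ≠ 229, so verification fails.

reject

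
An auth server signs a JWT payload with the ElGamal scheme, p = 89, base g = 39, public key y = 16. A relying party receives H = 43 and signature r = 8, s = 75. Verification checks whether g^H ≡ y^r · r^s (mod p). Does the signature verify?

verifies

Left side g^H mod p:
Squares mod 89: 39^1≡39, 39^2≡8, 39^4≡64, 39^8≡2, 39^16≡4, 39^32≡16
43 = 32 + 8 + 2 + 1, so 39^43 ≡ 16·2·8·39 ≡ 16 (mod 89)
Right side y^r · r^s mod p:
Squares mod 89: 16^1≡16, 16^2≡78, 16^4≡32, 16^8≡45
16^8 ≡ 45 (mod 89)
Squares mod 89: 8^1≡8, 8^2≡64, 8^4≡2, 8^8≡4, 8^16≡16, 8^32≡78, 8^64≡32
75 = 64 + 8 + 2 + 1, so 8^75 ≡ 32·4·64·8 ≡ 32 (mod 89)
45·32 = 1440 ≡ 16 (mod 89)
16 ≡ 16 (mod 89), so the signature is genuine.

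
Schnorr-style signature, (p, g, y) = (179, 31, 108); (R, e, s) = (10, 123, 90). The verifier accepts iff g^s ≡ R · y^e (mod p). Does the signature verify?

g^s mod p:
31^2 = 961 ≡ 66
31^4 ≡ 66^2 = 4356 ≡ 60
31^8 ≡ 60^2 = 3600 ≡ 20
31^16 ≡ 20^2 = 400 ≡ 42
31^32 ≡ 42^2 = 1764 ≡ 153
31^64 ≡ 153^2 = 23409 ≡ 139
90 = 64 + 16 + 8 + 2, so 31^90 ≡ 139·42·20·66 ≡ 31 (mod 179)
R · y^e mod p:
108^2 = 11664 ≡ 29
108^4 ≡ 29^2 = 841 ≡ 125
108^8 ≡ 125^2 = 15625 ≡ 52
108^16 ≡ 52^2 = 2704 ≡ 19
108^32 ≡ 19^2 = 361 ≡ 3
108^64 ≡ 3^2 = 9
123 = 64 + 32 + 16 + 8 + 2 + 1, so 108^123 ≡ 9·3·19·52·29·108 ≡ 87 (mod 179)
10·87 = 870 ≡ 154 (mod 179)
31 ≠ 154; the check fails.

does not verify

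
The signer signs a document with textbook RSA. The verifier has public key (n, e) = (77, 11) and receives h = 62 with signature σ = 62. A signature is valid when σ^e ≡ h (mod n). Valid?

yes

σ^2 ≡ 62^2 = 3844 ≡ 71
σ^4 ≡ 71^2 = 5041 ≡ 36
σ^8 ≡ 36^2 = 1296 ≡ 64
11 = 8 + 2 + 1, so σ^11 ≡ 64·71·62 ≡ 62 (mod 77)
σ^11 mod 77 = 62 matches h.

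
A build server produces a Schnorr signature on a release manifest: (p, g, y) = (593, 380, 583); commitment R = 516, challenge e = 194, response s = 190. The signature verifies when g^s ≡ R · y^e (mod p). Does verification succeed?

g^s mod p:
380^2 = 144400 ≡ 301
380^4 ≡ 301^2 = 90601 ≡ 465
380^8 ≡ 465^2 = 216225 ≡ 373
380^16 ≡ 373^2 = 139129 ≡ 367
380^32 ≡ 367^2 = 134689 ≡ 78
380^64 ≡ 78^2 = 6084 ≡ 154
380^128 ≡ 154^2 = 23716 ≡ 589
190 = 128 + 32 + 16 + 8 + 4 + 2, so 380^190 ≡ 589·78·367·373·465·301 ≡ 522 (mod 593)
R · y^e mod p:
583^2 = 339889 ≡ 100
583^4 ≡ 100^2 = 10000 ≡ 512
583^8 ≡ 512^2 = 262144 ≡ 38
583^16 ≡ 38^2 = 1444 ≡ 258
583^32 ≡ 258^2 = 66564 ≡ 148
583^64 ≡ 148^2 = 21904 ≡ 556
583^128 ≡ 556^2 = 309136 ≡ 183
194 = 128 + 64 + 2, so 583^194 ≡ 183·556·100 ≡ 106 (mod 593)
516·106 = 54696 ≡ 140 (mod 593)
522 ≠ 140; the check fails.

fails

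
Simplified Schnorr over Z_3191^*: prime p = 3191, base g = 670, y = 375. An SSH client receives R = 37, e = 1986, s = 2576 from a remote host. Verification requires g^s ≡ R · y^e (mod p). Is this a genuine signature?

g^s mod p:
670^2576 mod 3191 = 371
R · y^e mod p:
375^1986 mod 3191 = 355
37·355 = 13135 ≡ 371 (mod 3191)
371 ≡ 371 (mod 3191); signature holds.

genuine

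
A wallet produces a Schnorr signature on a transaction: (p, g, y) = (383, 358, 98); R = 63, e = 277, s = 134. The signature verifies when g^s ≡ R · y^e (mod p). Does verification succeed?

fails

g^s mod p:
358^134 mod 383 = 4
R · y^e mod p:
98^277 mod 383 = 87
63·87 = 5481 ≡ 119 (mod 383)
4 ≠ 119; the check fails.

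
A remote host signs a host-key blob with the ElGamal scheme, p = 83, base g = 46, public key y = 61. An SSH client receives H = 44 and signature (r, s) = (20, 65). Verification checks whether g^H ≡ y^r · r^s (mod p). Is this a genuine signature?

forged

Left side g^H mod p:
46^44 mod 83 = 23
Right side y^r · r^s mod p:
61^20 mod 83 = 7
20^65 mod 83 = 42
7·42 = 294 ≡ 45 (mod 83)
23 ≠ 45, so verification fails.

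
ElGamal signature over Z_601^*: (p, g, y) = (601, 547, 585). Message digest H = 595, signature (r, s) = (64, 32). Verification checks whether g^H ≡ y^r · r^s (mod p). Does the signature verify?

does not verify

Left side g^H mod p:
547^2 = 299209 ≡ 512
547^4 ≡ 512^2 = 262144 ≡ 108
547^8 ≡ 108^2 = 11664 ≡ 245
547^16 ≡ 245^2 = 60025 ≡ 526
547^32 ≡ 526^2 = 276676 ≡ 216
547^64 ≡ 216^2 = 46656 ≡ 379
547^128 ≡ 379^2 = 143641 ≡ 2
547^256 ≡ 2^2 = 4
547^512 ≡ 4^2 = 16
595 = 512 + 64 + 16 + 2 + 1, so 547^595 ≡ 16·379·526·512·547 ≡ 287 (mod 601)
Right side y^r · r^s mod p:
585^2 = 342225 ≡ 256
585^4 ≡ 256^2 = 65536 ≡ 27
585^8 ≡ 27^2 = 729 ≡ 128
585^16 ≡ 128^2 = 16384 ≡ 157
585^32 ≡ 157^2 = 24649 ≡ 8
585^64 ≡ 8^2 = 64
64^2 = 4096 ≡ 490
64^4 ≡ 490^2 = 240100 ≡ 301
64^8 ≡ 301^2 = 90601 ≡ 451
64^16 ≡ 451^2 = 203401 ≡ 263
64^32 ≡ 263^2 = 69169 ≡ 54
64·54 = 3456 ≡ 451 (mod 601)
287 ≠ 451, so verification fails.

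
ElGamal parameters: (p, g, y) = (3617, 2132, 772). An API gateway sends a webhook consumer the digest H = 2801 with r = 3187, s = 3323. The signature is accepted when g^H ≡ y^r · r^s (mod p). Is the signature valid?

valid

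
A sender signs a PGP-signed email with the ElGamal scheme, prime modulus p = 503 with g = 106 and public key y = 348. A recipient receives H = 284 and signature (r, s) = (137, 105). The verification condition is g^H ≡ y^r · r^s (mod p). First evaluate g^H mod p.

132

Squares mod 503: 106^1≡106, 106^2≡170, 106^4≡229, 106^8≡129, 106^16≡42, 106^32≡255, 106^64≡138, 106^128≡433, 106^256≡373
284 = 256 + 16 + 8 + 4, so 106^284 ≡ 373·42·129·229 ≡ 132 (mod 503)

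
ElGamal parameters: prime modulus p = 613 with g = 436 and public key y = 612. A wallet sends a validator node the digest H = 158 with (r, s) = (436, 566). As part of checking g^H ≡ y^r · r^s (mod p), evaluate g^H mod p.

436^2 = 190096 ≡ 66
436^4 ≡ 66^2 = 4356 ≡ 65
436^8 ≡ 65^2 = 4225 ≡ 547
436^16 ≡ 547^2 = 299209 ≡ 65
436^32 ≡ 65^2 = 4225 ≡ 547
436^64 ≡ 547^2 = 299209 ≡ 65
436^128 ≡ 65^2 = 4225 ≡ 547
158 = 128 + 16 + 8 + 4 + 2, so 436^158 ≡ 547·65·547·65·66 ≡ 66 (mod 613)

66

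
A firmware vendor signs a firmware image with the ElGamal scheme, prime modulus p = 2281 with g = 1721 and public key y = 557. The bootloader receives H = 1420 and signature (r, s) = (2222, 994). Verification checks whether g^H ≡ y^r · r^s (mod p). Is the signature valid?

Left side g^H mod p:
Squares mod 2281: 1721^1≡1721, 1721^2≡1103, 1721^4≡836, 1721^8≡910, 1721^16≡97, 1721^32≡285, 1721^64≡1390, 1721^128≡93, 1721^256≡1806, 1721^512≡2087, 1721^1024≡1140
1420 = 1024 + 256 + 128 + 8 + 4, so 1721^1420 ≡ 1140·1806·93·910·836 ≡ 1189 (mod 2281)
Right side y^r · r^s mod p:
Squares mod 2281: 557^1≡557, 557^2≡33, 557^4≡1089, 557^8≡2082, 557^16≡824, 557^32≡1519, 557^64≡1270, 557^128≡233, 557^256≡1826, 557^512≡1735, 557^1024≡1586, 557^2048≡1734
2222 = 2048 + 128 + 32 + 8 + 4 + 2, so 557^2222 ≡ 1734·233·1519·2082·1089·33 ≡ 2171 (mod 2281)
Squares mod 2281: 2222^1≡2222, 2222^2≡1200, 2222^4≡689, 2222^8≡273, 2222^16≡1537, 2222^32≡1534, 2222^64≡1445, 2222^128≡910, 2222^256≡97, 2222^512≡285
994 = 512 + 256 + 128 + 64 + 32 + 2, so 2222^994 ≡ 285·97·910·1445·1534·1200 ≡ 1926 (mod 2281)
2171·1926 = 4181346 ≡ 273 (mod 2281)
1189 ≠ 273, so verification fails.

invalid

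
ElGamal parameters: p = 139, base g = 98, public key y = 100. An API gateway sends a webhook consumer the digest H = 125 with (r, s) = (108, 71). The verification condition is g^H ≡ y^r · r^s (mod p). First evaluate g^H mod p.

98^2 = 9604 ≡ 13
98^4 ≡ 13^2 = 169 ≡ 30
98^8 ≡ 30^2 = 900 ≡ 66
98^16 ≡ 66^2 = 4356 ≡ 47
98^32 ≡ 47^2 = 2209 ≡ 124
98^64 ≡ 124^2 = 15376 ≡ 86
125 = 64 + 32 + 16 + 8 + 4 + 1, so 98^125 ≡ 86·124·47·66·30·98 ≡ 104 (mod 139)

104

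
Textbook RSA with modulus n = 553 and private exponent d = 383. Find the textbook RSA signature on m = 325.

m^2 ≡ 325^2 = 105625 ≡ 2
m^4 ≡ 2^2 = 4
m^8 ≡ 4^2 = 16
m^16 ≡ 16^2 = 256
m^32 ≡ 256^2 = 65536 ≡ 282
m^64 ≡ 282^2 = 79524 ≡ 445
m^128 ≡ 445^2 = 198025 ≡ 51
m^256 ≡ 51^2 = 2601 ≡ 389
383 = 256 + 64 + 32 + 16 + 8 + 4 + 2 + 1, so m^383 ≡ 389·445·282·256·16·4·2·325 ≡ 124 (mod 553)

124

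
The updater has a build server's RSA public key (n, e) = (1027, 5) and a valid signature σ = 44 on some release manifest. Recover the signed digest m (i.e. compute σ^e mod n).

σ^2 ≡ 44^2 = 1936 ≡ 909
σ^4 ≡ 909^2 = 826281 ≡ 573
5 = 4 + 1, so σ^5 ≡ 573·44 ≡ 564 (mod 1027)

564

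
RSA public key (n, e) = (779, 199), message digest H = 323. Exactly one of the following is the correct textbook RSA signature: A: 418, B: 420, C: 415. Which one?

Candidate A: 418^199 mod 779 = 323
  → matches H = 323
Candidate B: 420^199 mod 779 = 78
Candidate C: 415^199 mod 779 = 320

A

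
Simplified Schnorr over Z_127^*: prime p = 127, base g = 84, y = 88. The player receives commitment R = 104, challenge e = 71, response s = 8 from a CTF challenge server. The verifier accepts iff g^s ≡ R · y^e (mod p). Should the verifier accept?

reject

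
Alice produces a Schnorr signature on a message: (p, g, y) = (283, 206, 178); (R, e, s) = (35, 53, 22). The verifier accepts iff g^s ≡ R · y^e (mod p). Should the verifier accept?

g^s mod p:
206^22 mod 283 = 99
R · y^e mod p:
178^53 mod 283 = 65
35·65 = 2275 ≡ 11 (mod 283)
99 ≠ 11; the check fails.

reject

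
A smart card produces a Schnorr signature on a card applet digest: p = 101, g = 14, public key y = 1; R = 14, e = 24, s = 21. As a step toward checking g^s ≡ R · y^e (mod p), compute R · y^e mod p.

1^2 = 1
1^4 ≡ 1^2 = 1
1^8 ≡ 1^2 = 1
1^16 ≡ 1^2 = 1
24 = 16 + 8, so 1^24 ≡ 1·1 ≡ 1 (mod 101)
R · y^e ≡ 14·1 = 14 ≡ 14 (mod 101)

14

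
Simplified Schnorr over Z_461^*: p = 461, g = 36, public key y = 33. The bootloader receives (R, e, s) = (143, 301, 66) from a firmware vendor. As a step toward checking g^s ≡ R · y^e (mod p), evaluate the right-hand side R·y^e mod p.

33^2 = 1089 ≡ 167
33^4 ≡ 167^2 = 27889 ≡ 229
33^8 ≡ 229^2 = 52441 ≡ 348
33^16 ≡ 348^2 = 121104 ≡ 322
33^32 ≡ 322^2 = 103684 ≡ 420
33^64 ≡ 420^2 = 176400 ≡ 298
33^128 ≡ 298^2 = 88804 ≡ 292
33^256 ≡ 292^2 = 85264 ≡ 440
301 = 256 + 32 + 8 + 4 + 1, so 33^301 ≡ 440·420·348·229·33 ≡ 167 (mod 461)
R · y^e ≡ 143·167 = 23881 ≡ 370 (mod 461)

370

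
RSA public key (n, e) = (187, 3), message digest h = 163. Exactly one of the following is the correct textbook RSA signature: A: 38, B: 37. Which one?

Candidate A: Squares mod 187: 38^1≡38, 38^2≡135; 3 = 2 + 1, so 38^3 ≡ 135·38 ≡ 81 (mod 187)
Candidate B: Squares mod 187: 37^1≡37, 37^2≡60; 3 = 2 + 1, so 37^3 ≡ 60·37 ≡ 163 (mod 187)
  → matches h = 163

B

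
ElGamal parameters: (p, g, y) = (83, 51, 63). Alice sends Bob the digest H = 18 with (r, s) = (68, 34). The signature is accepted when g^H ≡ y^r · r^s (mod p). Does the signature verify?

verifies

Left side g^H mod p:
51^2 = 2601 ≡ 28
51^4 ≡ 28^2 = 784 ≡ 37
51^8 ≡ 37^2 = 1369 ≡ 41
51^16 ≡ 41^2 = 1681 ≡ 21
18 = 16 + 2, so 51^18 ≡ 21·28 ≡ 7 (mod 83)
Right side y^r · r^s mod p:
63^2 = 3969 ≡ 68
63^4 ≡ 68^2 = 4624 ≡ 59
63^8 ≡ 59^2 = 3481 ≡ 78
63^16 ≡ 78^2 = 6084 ≡ 25
63^32 ≡ 25^2 = 625 ≡ 44
63^64 ≡ 44^2 = 1936 ≡ 27
68 = 64 + 4, so 63^68 ≡ 27·59 ≡ 16 (mod 83)
68^2 = 4624 ≡ 59
68^4 ≡ 59^2 = 3481 ≡ 78
68^8 ≡ 78^2 = 6084 ≡ 25
68^16 ≡ 25^2 = 625 ≡ 44
68^32 ≡ 44^2 = 1936 ≡ 27
34 = 32 + 2, so 68^34 ≡ 27·59 ≡ 16 (mod 83)
16·16 = 256 ≡ 7 (mod 83)
7 ≡ 7 (mod 83), so the signature is genuine.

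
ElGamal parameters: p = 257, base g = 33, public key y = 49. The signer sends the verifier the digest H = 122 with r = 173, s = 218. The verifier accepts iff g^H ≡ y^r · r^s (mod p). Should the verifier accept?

reject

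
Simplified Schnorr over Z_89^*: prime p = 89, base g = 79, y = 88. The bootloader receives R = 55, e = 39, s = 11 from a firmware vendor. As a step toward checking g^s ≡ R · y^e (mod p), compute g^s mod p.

Squares mod 89: 79^1≡79, 79^2≡11, 79^4≡32, 79^8≡45
11 = 8 + 2 + 1, so 79^11 ≡ 45·11·79 ≡ 34 (mod 89)

34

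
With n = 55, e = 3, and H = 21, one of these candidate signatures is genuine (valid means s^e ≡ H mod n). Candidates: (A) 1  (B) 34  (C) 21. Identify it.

C

Candidate A: Squares mod 55: 1^1≡1, 1^2≡1; 3 = 2 + 1, so 1^3 ≡ 1·1 ≡ 1 (mod 55)
Candidate B: Squares mod 55: 34^1≡34, 34^2≡1; 3 = 2 + 1, so 34^3 ≡ 1·34 ≡ 34 (mod 55)
Candidate C: Squares mod 55: 21^1≡21, 21^2≡1; 3 = 2 + 1, so 21^3 ≡ 1·21 ≡ 21 (mod 55)
  → matches H = 21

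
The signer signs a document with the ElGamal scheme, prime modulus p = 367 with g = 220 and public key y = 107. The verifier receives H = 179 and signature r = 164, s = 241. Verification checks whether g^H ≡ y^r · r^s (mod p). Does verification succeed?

Left side g^H mod p:
Squares mod 367: 220^1≡220, 220^2≡323, 220^4≡101, 220^8≡292, 220^16≡120, 220^32≡87, 220^64≡229, 220^128≡327
179 = 128 + 32 + 16 + 2 + 1, so 220^179 ≡ 327·87·120·323·220 ≡ 258 (mod 367)
Right side y^r · r^s mod p:
Squares mod 367: 107^1≡107, 107^2≡72, 107^4≡46, 107^8≡281, 107^16≡56, 107^32≡200, 107^64≡364, 107^128≡9
164 = 128 + 32 + 4, so 107^164 ≡ 9·200·46 ≡ 225 (mod 367)
Squares mod 367: 164^1≡164, 164^2≡105, 164^4≡15, 164^8≡225, 164^16≡346, 164^32≡74, 164^64≡338, 164^128≡107
241 = 128 + 64 + 32 + 16 + 1, so 164^241 ≡ 107·338·74·346·164 ≡ 329 (mod 367)
225·329 = 74025 ≡ 258 (mod 367)
258 ≡ 258 (mod 367), so the signature is genuine.

passes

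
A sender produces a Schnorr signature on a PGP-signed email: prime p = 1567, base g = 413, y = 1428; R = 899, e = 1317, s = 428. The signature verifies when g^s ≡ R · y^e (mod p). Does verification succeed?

g^s mod p:
413^2 = 170569 ≡ 1333
413^4 ≡ 1333^2 = 1776889 ≡ 1478
413^8 ≡ 1478^2 = 2184484 ≡ 86
413^16 ≡ 86^2 = 7396 ≡ 1128
413^32 ≡ 1128^2 = 1272384 ≡ 1547
413^64 ≡ 1547^2 = 2393209 ≡ 400
413^128 ≡ 400^2 = 160000 ≡ 166
413^256 ≡ 166^2 = 27556 ≡ 917
428 = 256 + 128 + 32 + 8 + 4, so 413^428 ≡ 917·166·1547·86·1478 ≡ 1312 (mod 1567)
R · y^e mod p:
1428^2 = 2039184 ≡ 517
1428^4 ≡ 517^2 = 267289 ≡ 899
1428^8 ≡ 899^2 = 808201 ≡ 1196
1428^16 ≡ 1196^2 = 1430416 ≡ 1312
1428^32 ≡ 1312^2 = 1721344 ≡ 778
1428^64 ≡ 778^2 = 605284 ≡ 422
1428^128 ≡ 422^2 = 178084 ≡ 1013
1428^256 ≡ 1013^2 = 1026169 ≡ 1351
1428^512 ≡ 1351^2 = 1825201 ≡ 1213
1428^1024 ≡ 1213^2 = 1471369 ≡ 1523
1317 = 1024 + 256 + 32 + 4 + 1, so 1428^1317 ≡ 1523·1351·778·899·1428 ≡ 242 (mod 1567)
899·242 = 217558 ≡ 1312 (mod 1567)
1312 ≡ 1312 (mod 1567); signature holds.

passes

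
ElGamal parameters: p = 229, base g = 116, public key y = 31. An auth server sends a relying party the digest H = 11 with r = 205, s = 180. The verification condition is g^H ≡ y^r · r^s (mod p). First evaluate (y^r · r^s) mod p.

219

Squares mod 229: 31^1≡31, 31^2≡45, 31^4≡193, 31^8≡151, 31^16≡130, 31^32≡183, 31^64≡55, 31^128≡48
205 = 128 + 64 + 8 + 4 + 1, so 31^205 ≡ 48·55·151·193·31 ≡ 182 (mod 229)
Squares mod 229: 205^1≡205, 205^2≡118, 205^4≡184, 205^8≡193, 205^16≡151, 205^32≡130, 205^64≡183, 205^128≡55
180 = 128 + 32 + 16 + 4, so 205^180 ≡ 55·130·151·184 ≡ 161 (mod 229)
y^r · r^s ≡ 182·161 = 29302 ≡ 219 (mod 229)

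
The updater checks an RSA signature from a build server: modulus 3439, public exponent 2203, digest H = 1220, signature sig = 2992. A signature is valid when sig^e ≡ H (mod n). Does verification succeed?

sig^2 ≡ 2992^2 = 8952064 ≡ 347
sig^4 ≡ 347^2 = 120409 ≡ 44
sig^8 ≡ 44^2 = 1936
sig^16 ≡ 1936^2 = 3748096 ≡ 3025
sig^32 ≡ 3025^2 = 9150625 ≡ 2885
sig^64 ≡ 2885^2 = 8323225 ≡ 845
sig^128 ≡ 845^2 = 714025 ≡ 2152
sig^256 ≡ 2152^2 = 4631104 ≡ 2210
sig^512 ≡ 2210^2 = 4884100 ≡ 720
sig^1024 ≡ 720^2 = 518400 ≡ 2550
sig^2048 ≡ 2550^2 = 6502500 ≡ 2790
2203 = 2048 + 128 + 16 + 8 + 2 + 1, so sig^2203 ≡ 2790·2152·3025·1936·347·2992 ≡ 1220 (mod 3439)
Since 1220 equals the digest 1220, verification succeeds.

passes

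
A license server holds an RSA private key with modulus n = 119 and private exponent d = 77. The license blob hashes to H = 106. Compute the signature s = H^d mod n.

106

Squares mod 119: H^1≡106, H^2≡50, H^4≡1, H^8≡1, H^16≡1, H^32≡1, H^64≡1
77 = 64 + 8 + 4 + 1, so H^77 ≡ 1·1·1·106 ≡ 106 (mod 119)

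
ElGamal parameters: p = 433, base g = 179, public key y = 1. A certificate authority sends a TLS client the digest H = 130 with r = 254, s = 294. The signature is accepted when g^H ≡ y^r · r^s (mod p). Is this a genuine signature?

genuine

Left side g^H mod p:
Squares mod 433: 179^1≡179, 179^2≡432, 179^4≡1, 179^8≡1, 179^16≡1, 179^32≡1, 179^64≡1, 179^128≡1
130 = 128 + 2, so 179^130 ≡ 1·432 ≡ 432 (mod 433)
Right side y^r · r^s mod p:
Squares mod 433: 1^1≡1, 1^2≡1, 1^4≡1, 1^8≡1, 1^16≡1, 1^32≡1, 1^64≡1, 1^128≡1
254 = 128 + 64 + 32 + 16 + 8 + 4 + 2, so 1^254 ≡ 1·1·1·1·1·1·1 ≡ 1 (mod 433)
Squares mod 433: 254^1≡254, 254^2≡432, 254^4≡1, 254^8≡1, 254^16≡1, 254^32≡1, 254^64≡1, 254^128≡1, 254^256≡1
294 = 256 + 32 + 4 + 2, so 254^294 ≡ 1·1·1·432 ≡ 432 (mod 433)
1·432 = 432 ≡ 432 (mod 433)
432 ≡ 432 (mod 433), so the signature is genuine.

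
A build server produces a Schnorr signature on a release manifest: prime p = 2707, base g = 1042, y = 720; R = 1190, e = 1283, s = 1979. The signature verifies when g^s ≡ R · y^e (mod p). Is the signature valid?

invalid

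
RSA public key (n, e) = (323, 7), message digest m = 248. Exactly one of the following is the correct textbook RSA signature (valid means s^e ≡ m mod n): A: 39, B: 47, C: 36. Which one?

A

Candidate A: Squares mod 323: 39^1≡39, 39^2≡229, 39^4≡115; 7 = 4 + 2 + 1, so 39^7 ≡ 115·229·39 ≡ 248 (mod 323)
  → matches m = 248
Candidate B: Squares mod 323: 47^1≡47, 47^2≡271, 47^4≡120; 7 = 4 + 2 + 1, so 47^7 ≡ 120·271·47 ≡ 4 (mod 323)
Candidate C: Squares mod 323: 36^1≡36, 36^2≡4, 36^4≡16; 7 = 4 + 2 + 1, so 36^7 ≡ 16·4·36 ≡ 43 (mod 323)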